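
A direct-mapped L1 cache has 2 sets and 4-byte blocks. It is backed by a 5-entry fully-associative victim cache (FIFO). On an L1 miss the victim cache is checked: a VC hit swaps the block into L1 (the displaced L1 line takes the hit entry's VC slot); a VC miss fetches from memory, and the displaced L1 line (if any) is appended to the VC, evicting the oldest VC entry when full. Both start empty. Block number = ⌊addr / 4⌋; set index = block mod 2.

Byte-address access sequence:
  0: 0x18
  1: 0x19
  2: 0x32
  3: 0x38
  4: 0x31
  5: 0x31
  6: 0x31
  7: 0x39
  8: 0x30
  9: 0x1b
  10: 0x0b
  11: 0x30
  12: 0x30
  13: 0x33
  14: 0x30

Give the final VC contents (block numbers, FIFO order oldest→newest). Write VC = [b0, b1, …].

VC = [2, 14, 6]

0: 0x18 (blk 6, set 0) → MISS  vc=[]
1: 0x19 (blk 6, set 0) → L1-HIT  vc=[]
2: 0x32 (blk 12, set 0) → MISS  vc=[6]
3: 0x38 (blk 14, set 0) → MISS  vc=[6, 12]
4: 0x31 (blk 12, set 0) → VC-HIT  vc=[6, 14]
5: 0x31 (blk 12, set 0) → L1-HIT  vc=[6, 14]
6: 0x31 (blk 12, set 0) → L1-HIT  vc=[6, 14]
7: 0x39 (blk 14, set 0) → VC-HIT  vc=[6, 12]
8: 0x30 (blk 12, set 0) → VC-HIT  vc=[6, 14]
9: 0x1b (blk 6, set 0) → VC-HIT  vc=[12, 14]
10: 0xb (blk 2, set 0) → MISS  vc=[12, 14, 6]
11: 0x30 (blk 12, set 0) → VC-HIT  vc=[2, 14, 6]
12: 0x30 (blk 12, set 0) → L1-HIT  vc=[2, 14, 6]
13: 0x33 (blk 12, set 0) → L1-HIT  vc=[2, 14, 6]
14: 0x30 (blk 12, set 0) → L1-HIT  vc=[2, 14, 6]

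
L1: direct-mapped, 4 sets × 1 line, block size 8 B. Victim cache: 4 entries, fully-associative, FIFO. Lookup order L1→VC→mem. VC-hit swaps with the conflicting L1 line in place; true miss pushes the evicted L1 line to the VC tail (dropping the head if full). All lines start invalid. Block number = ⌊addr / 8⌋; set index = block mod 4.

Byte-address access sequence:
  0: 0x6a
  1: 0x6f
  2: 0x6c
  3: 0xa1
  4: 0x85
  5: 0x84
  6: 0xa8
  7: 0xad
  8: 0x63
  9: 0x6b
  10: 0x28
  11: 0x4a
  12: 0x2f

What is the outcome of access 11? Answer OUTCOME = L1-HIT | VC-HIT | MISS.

  [0] addr=0x6a blk=13 s=1: MISS | VC []
  [1] addr=0x6f blk=13 s=1: L1-HIT | VC []
  [2] addr=0x6c blk=13 s=1: L1-HIT | VC []
  [3] addr=0xa1 blk=20 s=0: MISS | VC []
  [4] addr=0x85 blk=16 s=0: MISS | VC [20]
  [5] addr=0x84 blk=16 s=0: L1-HIT | VC [20]
  [6] addr=0xa8 blk=21 s=1: MISS | VC [20, 13]
  [7] addr=0xad blk=21 s=1: L1-HIT | VC [20, 13]
  [8] addr=0x63 blk=12 s=0: MISS | VC [20, 13, 16]
  [9] addr=0x6b blk=13 s=1: VC-HIT | VC [20, 21, 16]
  [10] addr=0x28 blk=5 s=1: MISS | VC [20, 21, 16, 13]
  [11] addr=0x4a blk=9 s=1: MISS | VC [21, 16, 13, 5]
  [12] addr=0x2f blk=5 s=1: VC-HIT | VC [21, 16, 13, 9]

OUTCOME = MISS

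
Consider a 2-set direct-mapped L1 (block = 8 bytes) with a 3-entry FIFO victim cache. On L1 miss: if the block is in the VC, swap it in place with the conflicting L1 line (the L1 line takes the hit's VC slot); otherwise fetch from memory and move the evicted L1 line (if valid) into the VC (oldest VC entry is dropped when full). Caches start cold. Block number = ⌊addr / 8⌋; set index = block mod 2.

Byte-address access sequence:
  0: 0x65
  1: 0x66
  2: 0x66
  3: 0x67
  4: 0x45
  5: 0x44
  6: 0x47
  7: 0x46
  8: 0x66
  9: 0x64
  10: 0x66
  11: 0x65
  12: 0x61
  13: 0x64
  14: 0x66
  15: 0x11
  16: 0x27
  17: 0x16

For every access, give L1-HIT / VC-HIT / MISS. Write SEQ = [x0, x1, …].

SEQ = [MISS, L1-HIT, L1-HIT, L1-HIT, MISS, L1-HIT, L1-HIT, L1-HIT, VC-HIT, L1-HIT, L1-HIT, L1-HIT, L1-HIT, L1-HIT, L1-HIT, MISS, MISS, VC-HIT]

  [0] addr=0x65 blk=12 s=0: MISS | VC []
  [1] addr=0x66 blk=12 s=0: L1-HIT | VC []
  [2] addr=0x66 blk=12 s=0: L1-HIT | VC []
  [3] addr=0x67 blk=12 s=0: L1-HIT | VC []
  [4] addr=0x45 blk=8 s=0: MISS | VC [12]
  [5] addr=0x44 blk=8 s=0: L1-HIT | VC [12]
  [6] addr=0x47 blk=8 s=0: L1-HIT | VC [12]
  [7] addr=0x46 blk=8 s=0: L1-HIT | VC [12]
  [8] addr=0x66 blk=12 s=0: VC-HIT | VC [8]
  [9] addr=0x64 blk=12 s=0: L1-HIT | VC [8]
  [10] addr=0x66 blk=12 s=0: L1-HIT | VC [8]
  [11] addr=0x65 blk=12 s=0: L1-HIT | VC [8]
  [12] addr=0x61 blk=12 s=0: L1-HIT | VC [8]
  [13] addr=0x64 blk=12 s=0: L1-HIT | VC [8]
  [14] addr=0x66 blk=12 s=0: L1-HIT | VC [8]
  [15] addr=0x11 blk=2 s=0: MISS | VC [8, 12]
  [16] addr=0x27 blk=4 s=0: MISS | VC [8, 12, 2]
  [17] addr=0x16 blk=2 s=0: VC-HIT | VC [8, 12, 4]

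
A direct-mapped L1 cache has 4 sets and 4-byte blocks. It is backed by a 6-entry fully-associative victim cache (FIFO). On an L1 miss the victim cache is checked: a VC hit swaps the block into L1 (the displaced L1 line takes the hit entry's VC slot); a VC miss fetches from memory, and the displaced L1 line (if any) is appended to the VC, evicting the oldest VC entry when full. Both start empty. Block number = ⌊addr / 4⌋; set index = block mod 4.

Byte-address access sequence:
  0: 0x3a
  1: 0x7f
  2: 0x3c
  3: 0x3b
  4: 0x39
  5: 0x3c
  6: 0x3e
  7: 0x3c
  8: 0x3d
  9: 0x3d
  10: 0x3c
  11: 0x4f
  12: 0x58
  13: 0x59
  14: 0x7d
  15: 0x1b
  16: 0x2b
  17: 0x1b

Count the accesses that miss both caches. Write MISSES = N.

MISSES = 7

#0 0x3a→b14/s2 MISS; vc=[]
#1 0x7f→b31/s3 MISS; vc=[]
#2 0x3c→b15/s3 MISS; vc=[31]
#3 0x3b→b14/s2 L1-HIT; vc=[31]
#4 0x39→b14/s2 L1-HIT; vc=[31]
#5 0x3c→b15/s3 L1-HIT; vc=[31]
#6 0x3e→b15/s3 L1-HIT; vc=[31]
#7 0x3c→b15/s3 L1-HIT; vc=[31]
#8 0x3d→b15/s3 L1-HIT; vc=[31]
#9 0x3d→b15/s3 L1-HIT; vc=[31]
#10 0x3c→b15/s3 L1-HIT; vc=[31]
#11 0x4f→b19/s3 MISS; vc=[31,15]
#12 0x58→b22/s2 MISS; vc=[31,15,14]
#13 0x59→b22/s2 L1-HIT; vc=[31,15,14]
#14 0x7d→b31/s3 VC-HIT; vc=[19,15,14]
#15 0x1b→b6/s2 MISS; vc=[19,15,14,22]
#16 0x2b→b10/s2 MISS; vc=[19,15,14,22,6]
#17 0x1b→b6/s2 VC-HIT; vc=[19,15,14,22,10]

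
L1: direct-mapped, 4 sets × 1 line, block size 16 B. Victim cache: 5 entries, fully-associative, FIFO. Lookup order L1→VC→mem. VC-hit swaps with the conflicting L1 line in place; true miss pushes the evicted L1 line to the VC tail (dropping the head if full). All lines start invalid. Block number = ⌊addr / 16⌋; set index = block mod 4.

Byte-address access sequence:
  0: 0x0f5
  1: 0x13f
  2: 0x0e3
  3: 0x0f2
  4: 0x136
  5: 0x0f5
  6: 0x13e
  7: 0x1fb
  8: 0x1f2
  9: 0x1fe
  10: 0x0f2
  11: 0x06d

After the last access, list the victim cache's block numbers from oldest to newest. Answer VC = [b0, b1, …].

  [0] addr=0xf5 blk=15 s=3: MISS | VC []
  [1] addr=0x13f blk=19 s=3: MISS | VC [15]
  [2] addr=0xe3 blk=14 s=2: MISS | VC [15]
  [3] addr=0xf2 blk=15 s=3: VC-HIT | VC [19]
  [4] addr=0x136 blk=19 s=3: VC-HIT | VC [15]
  [5] addr=0xf5 blk=15 s=3: VC-HIT | VC [19]
  [6] addr=0x13e blk=19 s=3: VC-HIT | VC [15]
  [7] addr=0x1fb blk=31 s=3: MISS | VC [15, 19]
  [8] addr=0x1f2 blk=31 s=3: L1-HIT | VC [15, 19]
  [9] addr=0x1fe blk=31 s=3: L1-HIT | VC [15, 19]
  [10] addr=0xf2 blk=15 s=3: VC-HIT | VC [31, 19]
  [11] addr=0x6d blk=6 s=2: MISS | VC [31, 19, 14]

VC = [31, 19, 14]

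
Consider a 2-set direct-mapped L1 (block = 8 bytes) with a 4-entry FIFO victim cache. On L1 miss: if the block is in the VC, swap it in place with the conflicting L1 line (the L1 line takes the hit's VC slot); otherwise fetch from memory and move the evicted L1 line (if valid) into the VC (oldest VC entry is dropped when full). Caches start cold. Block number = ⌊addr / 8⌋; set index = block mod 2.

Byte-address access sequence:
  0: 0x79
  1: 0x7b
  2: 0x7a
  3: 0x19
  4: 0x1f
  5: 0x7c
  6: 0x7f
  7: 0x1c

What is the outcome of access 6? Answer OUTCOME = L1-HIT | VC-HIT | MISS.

OUTCOME = L1-HIT

  [0] addr=0x79 blk=15 s=1: MISS | VC []
  [1] addr=0x7b blk=15 s=1: L1-HIT | VC []
  [2] addr=0x7a blk=15 s=1: L1-HIT | VC []
  [3] addr=0x19 blk=3 s=1: MISS | VC [15]
  [4] addr=0x1f blk=3 s=1: L1-HIT | VC [15]
  [5] addr=0x7c blk=15 s=1: VC-HIT | VC [3]
  [6] addr=0x7f blk=15 s=1: L1-HIT | VC [3]
  [7] addr=0x1c blk=3 s=1: VC-HIT | VC [15]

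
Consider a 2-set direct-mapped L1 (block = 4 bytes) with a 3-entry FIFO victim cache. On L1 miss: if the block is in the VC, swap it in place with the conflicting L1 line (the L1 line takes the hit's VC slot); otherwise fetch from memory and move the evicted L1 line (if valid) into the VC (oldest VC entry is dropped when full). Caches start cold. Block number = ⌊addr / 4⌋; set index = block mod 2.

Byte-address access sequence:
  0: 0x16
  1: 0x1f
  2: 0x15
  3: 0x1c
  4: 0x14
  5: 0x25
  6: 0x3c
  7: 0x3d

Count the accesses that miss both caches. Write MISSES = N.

MISSES = 4

  [0] addr=0x16 blk=5 s=1: MISS | VC []
  [1] addr=0x1f blk=7 s=1: MISS | VC [5]
  [2] addr=0x15 blk=5 s=1: VC-HIT | VC [7]
  [3] addr=0x1c blk=7 s=1: VC-HIT | VC [5]
  [4] addr=0x14 blk=5 s=1: VC-HIT | VC [7]
  [5] addr=0x25 blk=9 s=1: MISS | VC [7, 5]
  [6] addr=0x3c blk=15 s=1: MISS | VC [7, 5, 9]
  [7] addr=0x3d blk=15 s=1: L1-HIT | VC [7, 5, 9]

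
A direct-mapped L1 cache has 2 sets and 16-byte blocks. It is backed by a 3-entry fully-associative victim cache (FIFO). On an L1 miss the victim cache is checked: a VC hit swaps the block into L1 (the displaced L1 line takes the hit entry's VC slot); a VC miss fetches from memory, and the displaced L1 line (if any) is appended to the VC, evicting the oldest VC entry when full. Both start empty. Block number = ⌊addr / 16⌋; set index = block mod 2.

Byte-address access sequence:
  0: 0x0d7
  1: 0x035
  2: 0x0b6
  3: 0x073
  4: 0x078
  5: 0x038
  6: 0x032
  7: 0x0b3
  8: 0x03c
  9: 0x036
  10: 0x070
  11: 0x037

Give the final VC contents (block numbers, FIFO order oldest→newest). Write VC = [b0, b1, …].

#0 0xd7→b13/s1 MISS; vc=[]
#1 0x35→b3/s1 MISS; vc=[13]
#2 0xb6→b11/s1 MISS; vc=[13,3]
#3 0x73→b7/s1 MISS; vc=[13,3,11]
#4 0x78→b7/s1 L1-HIT; vc=[13,3,11]
#5 0x38→b3/s1 VC-HIT; vc=[13,7,11]
#6 0x32→b3/s1 L1-HIT; vc=[13,7,11]
#7 0xb3→b11/s1 VC-HIT; vc=[13,7,3]
#8 0x3c→b3/s1 VC-HIT; vc=[13,7,11]
#9 0x36→b3/s1 L1-HIT; vc=[13,7,11]
#10 0x70→b7/s1 VC-HIT; vc=[13,3,11]
#11 0x37→b3/s1 VC-HIT; vc=[13,7,11]

VC = [13, 7, 11]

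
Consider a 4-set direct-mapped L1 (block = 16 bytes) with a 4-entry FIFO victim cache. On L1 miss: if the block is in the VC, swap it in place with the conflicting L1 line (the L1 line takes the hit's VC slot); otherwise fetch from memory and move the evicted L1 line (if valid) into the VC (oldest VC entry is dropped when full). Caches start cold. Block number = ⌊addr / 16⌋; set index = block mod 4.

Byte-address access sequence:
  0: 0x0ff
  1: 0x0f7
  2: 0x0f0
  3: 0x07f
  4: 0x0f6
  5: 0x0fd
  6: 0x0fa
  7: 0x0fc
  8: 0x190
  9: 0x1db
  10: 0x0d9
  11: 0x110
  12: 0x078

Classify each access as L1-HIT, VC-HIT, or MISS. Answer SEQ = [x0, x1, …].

SEQ = [MISS, L1-HIT, L1-HIT, MISS, VC-HIT, L1-HIT, L1-HIT, L1-HIT, MISS, MISS, MISS, MISS, VC-HIT]

0: 0xff (blk 15, set 3) → MISS  vc=[]
1: 0xf7 (blk 15, set 3) → L1-HIT  vc=[]
2: 0xf0 (blk 15, set 3) → L1-HIT  vc=[]
3: 0x7f (blk 7, set 3) → MISS  vc=[15]
4: 0xf6 (blk 15, set 3) → VC-HIT  vc=[7]
5: 0xfd (blk 15, set 3) → L1-HIT  vc=[7]
6: 0xfa (blk 15, set 3) → L1-HIT  vc=[7]
7: 0xfc (blk 15, set 3) → L1-HIT  vc=[7]
8: 0x190 (blk 25, set 1) → MISS  vc=[7]
9: 0x1db (blk 29, set 1) → MISS  vc=[7, 25]
10: 0xd9 (blk 13, set 1) → MISS  vc=[7, 25, 29]
11: 0x110 (blk 17, set 1) → MISS  vc=[7, 25, 29, 13]
12: 0x78 (blk 7, set 3) → VC-HIT  vc=[15, 25, 29, 13]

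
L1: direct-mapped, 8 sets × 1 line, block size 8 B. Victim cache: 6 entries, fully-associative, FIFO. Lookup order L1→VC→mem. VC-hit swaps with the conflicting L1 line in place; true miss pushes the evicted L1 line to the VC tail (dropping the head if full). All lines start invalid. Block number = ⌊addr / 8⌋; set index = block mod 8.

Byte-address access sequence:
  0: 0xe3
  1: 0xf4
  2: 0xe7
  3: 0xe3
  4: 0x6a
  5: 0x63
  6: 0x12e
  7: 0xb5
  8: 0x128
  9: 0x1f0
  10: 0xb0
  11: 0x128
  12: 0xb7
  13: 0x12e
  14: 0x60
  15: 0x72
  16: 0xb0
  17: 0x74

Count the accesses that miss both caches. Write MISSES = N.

MISSES = 8

#0 0xe3→b28/s4 MISS; vc=[]
#1 0xf4→b30/s6 MISS; vc=[]
#2 0xe7→b28/s4 L1-HIT; vc=[]
#3 0xe3→b28/s4 L1-HIT; vc=[]
#4 0x6a→b13/s5 MISS; vc=[]
#5 0x63→b12/s4 MISS; vc=[28]
#6 0x12e→b37/s5 MISS; vc=[28,13]
#7 0xb5→b22/s6 MISS; vc=[28,13,30]
#8 0x128→b37/s5 L1-HIT; vc=[28,13,30]
#9 0x1f0→b62/s6 MISS; vc=[28,13,30,22]
#10 0xb0→b22/s6 VC-HIT; vc=[28,13,30,62]
#11 0x128→b37/s5 L1-HIT; vc=[28,13,30,62]
#12 0xb7→b22/s6 L1-HIT; vc=[28,13,30,62]
#13 0x12e→b37/s5 L1-HIT; vc=[28,13,30,62]
#14 0x60→b12/s4 L1-HIT; vc=[28,13,30,62]
#15 0x72→b14/s6 MISS; vc=[28,13,30,62,22]
#16 0xb0→b22/s6 VC-HIT; vc=[28,13,30,62,14]
#17 0x74→b14/s6 VC-HIT; vc=[28,13,30,62,22]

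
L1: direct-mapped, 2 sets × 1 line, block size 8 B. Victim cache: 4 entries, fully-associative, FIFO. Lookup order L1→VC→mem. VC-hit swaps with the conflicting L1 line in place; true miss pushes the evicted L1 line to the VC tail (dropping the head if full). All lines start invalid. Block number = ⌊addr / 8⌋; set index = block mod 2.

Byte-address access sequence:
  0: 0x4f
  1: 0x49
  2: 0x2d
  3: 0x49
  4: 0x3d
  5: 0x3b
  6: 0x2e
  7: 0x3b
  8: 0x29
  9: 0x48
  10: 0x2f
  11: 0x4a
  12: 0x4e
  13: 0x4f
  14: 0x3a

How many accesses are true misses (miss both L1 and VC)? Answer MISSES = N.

  [0] addr=0x4f blk=9 s=1: MISS | VC []
  [1] addr=0x49 blk=9 s=1: L1-HIT | VC []
  [2] addr=0x2d blk=5 s=1: MISS | VC [9]
  [3] addr=0x49 blk=9 s=1: VC-HIT | VC [5]
  [4] addr=0x3d blk=7 s=1: MISS | VC [5, 9]
  [5] addr=0x3b blk=7 s=1: L1-HIT | VC [5, 9]
  [6] addr=0x2e blk=5 s=1: VC-HIT | VC [7, 9]
  [7] addr=0x3b blk=7 s=1: VC-HIT | VC [5, 9]
  [8] addr=0x29 blk=5 s=1: VC-HIT | VC [7, 9]
  [9] addr=0x48 blk=9 s=1: VC-HIT | VC [7, 5]
  [10] addr=0x2f blk=5 s=1: VC-HIT | VC [7, 9]
  [11] addr=0x4a blk=9 s=1: VC-HIT | VC [7, 5]
  [12] addr=0x4e blk=9 s=1: L1-HIT | VC [7, 5]
  [13] addr=0x4f blk=9 s=1: L1-HIT | VC [7, 5]
  [14] addr=0x3a blk=7 s=1: VC-HIT | VC [9, 5]

MISSES = 3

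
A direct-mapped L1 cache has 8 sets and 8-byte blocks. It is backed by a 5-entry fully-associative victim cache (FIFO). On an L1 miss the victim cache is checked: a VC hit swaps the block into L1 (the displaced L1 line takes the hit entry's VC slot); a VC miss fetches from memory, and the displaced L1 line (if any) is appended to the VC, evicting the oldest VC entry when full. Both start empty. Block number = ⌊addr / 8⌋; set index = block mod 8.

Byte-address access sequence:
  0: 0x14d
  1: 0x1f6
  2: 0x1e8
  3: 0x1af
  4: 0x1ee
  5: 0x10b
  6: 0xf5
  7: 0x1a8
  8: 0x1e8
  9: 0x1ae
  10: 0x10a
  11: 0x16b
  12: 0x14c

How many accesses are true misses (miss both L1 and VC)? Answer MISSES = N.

#0 0x14d→b41/s1 MISS; vc=[]
#1 0x1f6→b62/s6 MISS; vc=[]
#2 0x1e8→b61/s5 MISS; vc=[]
#3 0x1af→b53/s5 MISS; vc=[61]
#4 0x1ee→b61/s5 VC-HIT; vc=[53]
#5 0x10b→b33/s1 MISS; vc=[53,41]
#6 0xf5→b30/s6 MISS; vc=[53,41,62]
#7 0x1a8→b53/s5 VC-HIT; vc=[61,41,62]
#8 0x1e8→b61/s5 VC-HIT; vc=[53,41,62]
#9 0x1ae→b53/s5 VC-HIT; vc=[61,41,62]
#10 0x10a→b33/s1 L1-HIT; vc=[61,41,62]
#11 0x16b→b45/s5 MISS; vc=[61,41,62,53]
#12 0x14c→b41/s1 VC-HIT; vc=[61,33,62,53]

MISSES = 7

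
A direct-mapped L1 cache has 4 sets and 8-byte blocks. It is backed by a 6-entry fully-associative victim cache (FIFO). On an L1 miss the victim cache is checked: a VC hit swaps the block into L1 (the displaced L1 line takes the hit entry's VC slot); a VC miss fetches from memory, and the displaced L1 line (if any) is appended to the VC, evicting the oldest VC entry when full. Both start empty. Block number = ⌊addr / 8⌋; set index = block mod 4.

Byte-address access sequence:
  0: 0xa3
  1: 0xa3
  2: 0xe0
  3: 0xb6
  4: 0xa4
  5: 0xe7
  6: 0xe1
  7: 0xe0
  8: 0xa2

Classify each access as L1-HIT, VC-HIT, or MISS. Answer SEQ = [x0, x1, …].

SEQ = [MISS, L1-HIT, MISS, MISS, VC-HIT, VC-HIT, L1-HIT, L1-HIT, VC-HIT]

#0 0xa3→b20/s0 MISS; vc=[]
#1 0xa3→b20/s0 L1-HIT; vc=[]
#2 0xe0→b28/s0 MISS; vc=[20]
#3 0xb6→b22/s2 MISS; vc=[20]
#4 0xa4→b20/s0 VC-HIT; vc=[28]
#5 0xe7→b28/s0 VC-HIT; vc=[20]
#6 0xe1→b28/s0 L1-HIT; vc=[20]
#7 0xe0→b28/s0 L1-HIT; vc=[20]
#8 0xa2→b20/s0 VC-HIT; vc=[28]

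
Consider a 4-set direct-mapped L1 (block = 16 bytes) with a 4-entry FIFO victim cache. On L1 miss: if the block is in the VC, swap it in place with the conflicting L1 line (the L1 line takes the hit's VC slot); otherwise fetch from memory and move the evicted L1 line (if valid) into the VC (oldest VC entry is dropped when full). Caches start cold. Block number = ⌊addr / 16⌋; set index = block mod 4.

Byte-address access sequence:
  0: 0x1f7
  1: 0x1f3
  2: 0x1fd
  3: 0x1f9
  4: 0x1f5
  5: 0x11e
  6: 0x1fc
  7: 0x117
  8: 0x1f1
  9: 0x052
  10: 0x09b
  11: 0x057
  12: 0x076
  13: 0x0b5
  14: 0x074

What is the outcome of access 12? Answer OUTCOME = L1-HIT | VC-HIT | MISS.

0: 0x1f7 (blk 31, set 3) → MISS  vc=[]
1: 0x1f3 (blk 31, set 3) → L1-HIT  vc=[]
2: 0x1fd (blk 31, set 3) → L1-HIT  vc=[]
3: 0x1f9 (blk 31, set 3) → L1-HIT  vc=[]
4: 0x1f5 (blk 31, set 3) → L1-HIT  vc=[]
5: 0x11e (blk 17, set 1) → MISS  vc=[]
6: 0x1fc (blk 31, set 3) → L1-HIT  vc=[]
7: 0x117 (blk 17, set 1) → L1-HIT  vc=[]
8: 0x1f1 (blk 31, set 3) → L1-HIT  vc=[]
9: 0x52 (blk 5, set 1) → MISS  vc=[17]
10: 0x9b (blk 9, set 1) → MISS  vc=[17, 5]
11: 0x57 (blk 5, set 1) → VC-HIT  vc=[17, 9]
12: 0x76 (blk 7, set 3) → MISS  vc=[17, 9, 31]
13: 0xb5 (blk 11, set 3) → MISS  vc=[17, 9, 31, 7]
14: 0x74 (blk 7, set 3) → VC-HIT  vc=[17, 9, 31, 11]

OUTCOME = MISS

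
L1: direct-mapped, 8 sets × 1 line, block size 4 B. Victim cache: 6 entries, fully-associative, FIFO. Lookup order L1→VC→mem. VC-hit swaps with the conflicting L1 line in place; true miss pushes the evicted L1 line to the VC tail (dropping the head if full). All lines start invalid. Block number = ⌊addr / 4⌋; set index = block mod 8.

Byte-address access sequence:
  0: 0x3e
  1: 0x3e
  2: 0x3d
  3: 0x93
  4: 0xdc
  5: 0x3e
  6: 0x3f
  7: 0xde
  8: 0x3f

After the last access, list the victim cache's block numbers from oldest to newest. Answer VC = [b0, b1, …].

0: 0x3e (blk 15, set 7) → MISS  vc=[]
1: 0x3e (blk 15, set 7) → L1-HIT  vc=[]
2: 0x3d (blk 15, set 7) → L1-HIT  vc=[]
3: 0x93 (blk 36, set 4) → MISS  vc=[]
4: 0xdc (blk 55, set 7) → MISS  vc=[15]
5: 0x3e (blk 15, set 7) → VC-HIT  vc=[55]
6: 0x3f (blk 15, set 7) → L1-HIT  vc=[55]
7: 0xde (blk 55, set 7) → VC-HIT  vc=[15]
8: 0x3f (blk 15, set 7) → VC-HIT  vc=[55]

VC = [55]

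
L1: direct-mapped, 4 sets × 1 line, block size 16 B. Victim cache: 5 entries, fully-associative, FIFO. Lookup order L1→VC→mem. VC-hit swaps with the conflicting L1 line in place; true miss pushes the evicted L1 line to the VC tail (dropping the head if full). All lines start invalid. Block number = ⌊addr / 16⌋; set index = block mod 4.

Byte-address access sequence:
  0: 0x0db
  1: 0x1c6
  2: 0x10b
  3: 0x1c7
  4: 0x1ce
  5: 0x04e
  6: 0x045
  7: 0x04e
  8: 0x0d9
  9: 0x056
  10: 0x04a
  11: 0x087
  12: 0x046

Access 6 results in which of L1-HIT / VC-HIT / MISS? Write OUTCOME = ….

0: 0xdb (blk 13, set 1) → MISS  vc=[]
1: 0x1c6 (blk 28, set 0) → MISS  vc=[]
2: 0x10b (blk 16, set 0) → MISS  vc=[28]
3: 0x1c7 (blk 28, set 0) → VC-HIT  vc=[16]
4: 0x1ce (blk 28, set 0) → L1-HIT  vc=[16]
5: 0x4e (blk 4, set 0) → MISS  vc=[16, 28]
6: 0x45 (blk 4, set 0) → L1-HIT  vc=[16, 28]
7: 0x4e (blk 4, set 0) → L1-HIT  vc=[16, 28]
8: 0xd9 (blk 13, set 1) → L1-HIT  vc=[16, 28]
9: 0x56 (blk 5, set 1) → MISS  vc=[16, 28, 13]
10: 0x4a (blk 4, set 0) → L1-HIT  vc=[16, 28, 13]
11: 0x87 (blk 8, set 0) → MISS  vc=[16, 28, 13, 4]
12: 0x46 (blk 4, set 0) → VC-HIT  vc=[16, 28, 13, 8]

OUTCOME = L1-HIT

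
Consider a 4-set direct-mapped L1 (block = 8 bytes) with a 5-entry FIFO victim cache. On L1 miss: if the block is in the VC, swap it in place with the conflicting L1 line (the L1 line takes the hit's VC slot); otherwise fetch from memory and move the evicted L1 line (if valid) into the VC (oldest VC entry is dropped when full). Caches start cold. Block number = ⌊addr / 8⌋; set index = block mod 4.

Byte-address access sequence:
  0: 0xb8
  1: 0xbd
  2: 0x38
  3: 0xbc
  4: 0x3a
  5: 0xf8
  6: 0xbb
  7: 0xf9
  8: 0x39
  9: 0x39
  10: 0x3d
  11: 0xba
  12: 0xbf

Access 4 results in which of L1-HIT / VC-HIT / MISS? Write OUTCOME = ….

OUTCOME = VC-HIT

#0 0xb8→b23/s3 MISS; vc=[]
#1 0xbd→b23/s3 L1-HIT; vc=[]
#2 0x38→b7/s3 MISS; vc=[23]
#3 0xbc→b23/s3 VC-HIT; vc=[7]
#4 0x3a→b7/s3 VC-HIT; vc=[23]
#5 0xf8→b31/s3 MISS; vc=[23,7]
#6 0xbb→b23/s3 VC-HIT; vc=[31,7]
#7 0xf9→b31/s3 VC-HIT; vc=[23,7]
#8 0x39→b7/s3 VC-HIT; vc=[23,31]
#9 0x39→b7/s3 L1-HIT; vc=[23,31]
#10 0x3d→b7/s3 L1-HIT; vc=[23,31]
#11 0xba→b23/s3 VC-HIT; vc=[7,31]
#12 0xbf→b23/s3 L1-HIT; vc=[7,31]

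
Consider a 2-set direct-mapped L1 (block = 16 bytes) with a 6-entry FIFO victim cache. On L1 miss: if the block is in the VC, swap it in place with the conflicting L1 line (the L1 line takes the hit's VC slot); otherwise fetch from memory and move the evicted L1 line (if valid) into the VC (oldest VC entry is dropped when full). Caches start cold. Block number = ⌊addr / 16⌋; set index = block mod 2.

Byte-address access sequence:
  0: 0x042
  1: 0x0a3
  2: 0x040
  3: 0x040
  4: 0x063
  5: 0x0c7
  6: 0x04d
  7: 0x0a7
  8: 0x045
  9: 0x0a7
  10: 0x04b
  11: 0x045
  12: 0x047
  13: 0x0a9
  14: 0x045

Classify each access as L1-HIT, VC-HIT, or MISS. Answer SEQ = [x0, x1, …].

SEQ = [MISS, MISS, VC-HIT, L1-HIT, MISS, MISS, VC-HIT, VC-HIT, VC-HIT, VC-HIT, VC-HIT, L1-HIT, L1-HIT, VC-HIT, VC-HIT]

  [0] addr=0x42 blk=4 s=0: MISS | VC []
  [1] addr=0xa3 blk=10 s=0: MISS | VC [4]
  [2] addr=0x40 blk=4 s=0: VC-HIT | VC [10]
  [3] addr=0x40 blk=4 s=0: L1-HIT | VC [10]
  [4] addr=0x63 blk=6 s=0: MISS | VC [10, 4]
  [5] addr=0xc7 blk=12 s=0: MISS | VC [10, 4, 6]
  [6] addr=0x4d blk=4 s=0: VC-HIT | VC [10, 12, 6]
  [7] addr=0xa7 blk=10 s=0: VC-HIT | VC [4, 12, 6]
  [8] addr=0x45 blk=4 s=0: VC-HIT | VC [10, 12, 6]
  [9] addr=0xa7 blk=10 s=0: VC-HIT | VC [4, 12, 6]
  [10] addr=0x4b blk=4 s=0: VC-HIT | VC [10, 12, 6]
  [11] addr=0x45 blk=4 s=0: L1-HIT | VC [10, 12, 6]
  [12] addr=0x47 blk=4 s=0: L1-HIT | VC [10, 12, 6]
  [13] addr=0xa9 blk=10 s=0: VC-HIT | VC [4, 12, 6]
  [14] addr=0x45 blk=4 s=0: VC-HIT | VC [10, 12, 6]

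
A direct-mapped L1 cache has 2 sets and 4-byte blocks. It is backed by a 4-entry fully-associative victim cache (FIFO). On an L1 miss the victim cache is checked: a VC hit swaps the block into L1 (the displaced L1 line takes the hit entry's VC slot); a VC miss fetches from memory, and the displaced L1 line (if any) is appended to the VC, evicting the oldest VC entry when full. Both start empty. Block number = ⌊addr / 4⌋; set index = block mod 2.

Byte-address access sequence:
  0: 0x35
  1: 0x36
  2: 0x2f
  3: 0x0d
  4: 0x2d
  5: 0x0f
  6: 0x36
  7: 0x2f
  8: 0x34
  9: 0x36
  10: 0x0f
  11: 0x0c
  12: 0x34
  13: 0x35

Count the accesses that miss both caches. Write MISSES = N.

MISSES = 3

  [0] addr=0x35 blk=13 s=1: MISS | VC []
  [1] addr=0x36 blk=13 s=1: L1-HIT | VC []
  [2] addr=0x2f blk=11 s=1: MISS | VC [13]
  [3] addr=0xd blk=3 s=1: MISS | VC [13, 11]
  [4] addr=0x2d blk=11 s=1: VC-HIT | VC [13, 3]
  [5] addr=0xf blk=3 s=1: VC-HIT | VC [13, 11]
  [6] addr=0x36 blk=13 s=1: VC-HIT | VC [3, 11]
  [7] addr=0x2f blk=11 s=1: VC-HIT | VC [3, 13]
  [8] addr=0x34 blk=13 s=1: VC-HIT | VC [3, 11]
  [9] addr=0x36 blk=13 s=1: L1-HIT | VC [3, 11]
  [10] addr=0xf blk=3 s=1: VC-HIT | VC [13, 11]
  [11] addr=0xc blk=3 s=1: L1-HIT | VC [13, 11]
  [12] addr=0x34 blk=13 s=1: VC-HIT | VC [3, 11]
  [13] addr=0x35 blk=13 s=1: L1-HIT | VC [3, 11]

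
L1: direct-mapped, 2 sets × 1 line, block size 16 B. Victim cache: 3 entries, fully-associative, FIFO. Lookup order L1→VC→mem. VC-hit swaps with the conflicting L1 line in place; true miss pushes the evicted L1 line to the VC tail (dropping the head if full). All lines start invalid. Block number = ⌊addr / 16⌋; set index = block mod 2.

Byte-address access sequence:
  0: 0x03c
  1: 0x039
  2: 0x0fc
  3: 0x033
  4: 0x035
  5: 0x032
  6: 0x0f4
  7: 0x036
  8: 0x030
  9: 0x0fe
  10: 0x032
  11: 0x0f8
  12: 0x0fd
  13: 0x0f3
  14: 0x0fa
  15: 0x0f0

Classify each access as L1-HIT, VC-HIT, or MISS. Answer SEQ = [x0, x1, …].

0: 0x3c (blk 3, set 1) → MISS  vc=[]
1: 0x39 (blk 3, set 1) → L1-HIT  vc=[]
2: 0xfc (blk 15, set 1) → MISS  vc=[3]
3: 0x33 (blk 3, set 1) → VC-HIT  vc=[15]
4: 0x35 (blk 3, set 1) → L1-HIT  vc=[15]
5: 0x32 (blk 3, set 1) → L1-HIT  vc=[15]
6: 0xf4 (blk 15, set 1) → VC-HIT  vc=[3]
7: 0x36 (blk 3, set 1) → VC-HIT  vc=[15]
8: 0x30 (blk 3, set 1) → L1-HIT  vc=[15]
9: 0xfe (blk 15, set 1) → VC-HIT  vc=[3]
10: 0x32 (blk 3, set 1) → VC-HIT  vc=[15]
11: 0xf8 (blk 15, set 1) → VC-HIT  vc=[3]
12: 0xfd (blk 15, set 1) → L1-HIT  vc=[3]
13: 0xf3 (blk 15, set 1) → L1-HIT  vc=[3]
14: 0xfa (blk 15, set 1) → L1-HIT  vc=[3]
15: 0xf0 (blk 15, set 1) → L1-HIT  vc=[3]

SEQ = [MISS, L1-HIT, MISS, VC-HIT, L1-HIT, L1-HIT, VC-HIT, VC-HIT, L1-HIT, VC-HIT, VC-HIT, VC-HIT, L1-HIT, L1-HIT, L1-HIT, L1-HIT]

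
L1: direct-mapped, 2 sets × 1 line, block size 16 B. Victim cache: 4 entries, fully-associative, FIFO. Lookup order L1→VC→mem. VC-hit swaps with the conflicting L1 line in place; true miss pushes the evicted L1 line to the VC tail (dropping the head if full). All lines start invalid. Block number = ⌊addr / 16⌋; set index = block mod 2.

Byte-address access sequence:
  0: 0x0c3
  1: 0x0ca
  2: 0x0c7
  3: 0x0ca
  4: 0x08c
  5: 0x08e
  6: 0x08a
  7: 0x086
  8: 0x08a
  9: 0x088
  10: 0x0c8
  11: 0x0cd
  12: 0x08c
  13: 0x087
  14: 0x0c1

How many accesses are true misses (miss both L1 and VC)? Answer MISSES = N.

#0 0xc3→b12/s0 MISS; vc=[]
#1 0xca→b12/s0 L1-HIT; vc=[]
#2 0xc7→b12/s0 L1-HIT; vc=[]
#3 0xca→b12/s0 L1-HIT; vc=[]
#4 0x8c→b8/s0 MISS; vc=[12]
#5 0x8e→b8/s0 L1-HIT; vc=[12]
#6 0x8a→b8/s0 L1-HIT; vc=[12]
#7 0x86→b8/s0 L1-HIT; vc=[12]
#8 0x8a→b8/s0 L1-HIT; vc=[12]
#9 0x88→b8/s0 L1-HIT; vc=[12]
#10 0xc8→b12/s0 VC-HIT; vc=[8]
#11 0xcd→b12/s0 L1-HIT; vc=[8]
#12 0x8c→b8/s0 VC-HIT; vc=[12]
#13 0x87→b8/s0 L1-HIT; vc=[12]
#14 0xc1→b12/s0 VC-HIT; vc=[8]

MISSES = 2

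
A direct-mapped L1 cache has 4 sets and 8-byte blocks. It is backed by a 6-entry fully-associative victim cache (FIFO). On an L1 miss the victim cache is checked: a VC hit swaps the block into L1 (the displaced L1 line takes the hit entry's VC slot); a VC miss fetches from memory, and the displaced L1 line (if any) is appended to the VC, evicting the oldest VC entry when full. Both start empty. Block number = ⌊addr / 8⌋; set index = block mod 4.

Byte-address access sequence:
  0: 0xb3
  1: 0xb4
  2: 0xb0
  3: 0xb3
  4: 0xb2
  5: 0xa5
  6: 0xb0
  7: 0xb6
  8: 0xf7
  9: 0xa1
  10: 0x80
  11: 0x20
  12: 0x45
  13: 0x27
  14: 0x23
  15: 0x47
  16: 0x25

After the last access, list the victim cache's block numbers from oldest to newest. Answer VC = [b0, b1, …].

0: 0xb3 (blk 22, set 2) → MISS  vc=[]
1: 0xb4 (blk 22, set 2) → L1-HIT  vc=[]
2: 0xb0 (blk 22, set 2) → L1-HIT  vc=[]
3: 0xb3 (blk 22, set 2) → L1-HIT  vc=[]
4: 0xb2 (blk 22, set 2) → L1-HIT  vc=[]
5: 0xa5 (blk 20, set 0) → MISS  vc=[]
6: 0xb0 (blk 22, set 2) → L1-HIT  vc=[]
7: 0xb6 (blk 22, set 2) → L1-HIT  vc=[]
8: 0xf7 (blk 30, set 2) → MISS  vc=[22]
9: 0xa1 (blk 20, set 0) → L1-HIT  vc=[22]
10: 0x80 (blk 16, set 0) → MISS  vc=[22, 20]
11: 0x20 (blk 4, set 0) → MISS  vc=[22, 20, 16]
12: 0x45 (blk 8, set 0) → MISS  vc=[22, 20, 16, 4]
13: 0x27 (blk 4, set 0) → VC-HIT  vc=[22, 20, 16, 8]
14: 0x23 (blk 4, set 0) → L1-HIT  vc=[22, 20, 16, 8]
15: 0x47 (blk 8, set 0) → VC-HIT  vc=[22, 20, 16, 4]
16: 0x25 (blk 4, set 0) → VC-HIT  vc=[22, 20, 16, 8]

VC = [22, 20, 16, 8]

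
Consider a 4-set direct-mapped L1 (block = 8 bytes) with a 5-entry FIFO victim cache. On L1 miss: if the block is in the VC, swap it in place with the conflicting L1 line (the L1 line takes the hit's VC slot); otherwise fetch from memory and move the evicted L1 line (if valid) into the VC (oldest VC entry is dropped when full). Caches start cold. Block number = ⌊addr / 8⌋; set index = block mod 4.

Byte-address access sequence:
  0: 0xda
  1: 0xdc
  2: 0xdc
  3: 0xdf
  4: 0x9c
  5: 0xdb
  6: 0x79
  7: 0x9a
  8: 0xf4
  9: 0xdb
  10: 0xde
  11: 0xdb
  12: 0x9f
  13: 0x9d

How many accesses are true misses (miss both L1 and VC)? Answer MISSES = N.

MISSES = 4

#0 0xda→b27/s3 MISS; vc=[]
#1 0xdc→b27/s3 L1-HIT; vc=[]
#2 0xdc→b27/s3 L1-HIT; vc=[]
#3 0xdf→b27/s3 L1-HIT; vc=[]
#4 0x9c→b19/s3 MISS; vc=[27]
#5 0xdb→b27/s3 VC-HIT; vc=[19]
#6 0x79→b15/s3 MISS; vc=[19,27]
#7 0x9a→b19/s3 VC-HIT; vc=[15,27]
#8 0xf4→b30/s2 MISS; vc=[15,27]
#9 0xdb→b27/s3 VC-HIT; vc=[15,19]
#10 0xde→b27/s3 L1-HIT; vc=[15,19]
#11 0xdb→b27/s3 L1-HIT; vc=[15,19]
#12 0x9f→b19/s3 VC-HIT; vc=[15,27]
#13 0x9d→b19/s3 L1-HIT; vc=[15,27]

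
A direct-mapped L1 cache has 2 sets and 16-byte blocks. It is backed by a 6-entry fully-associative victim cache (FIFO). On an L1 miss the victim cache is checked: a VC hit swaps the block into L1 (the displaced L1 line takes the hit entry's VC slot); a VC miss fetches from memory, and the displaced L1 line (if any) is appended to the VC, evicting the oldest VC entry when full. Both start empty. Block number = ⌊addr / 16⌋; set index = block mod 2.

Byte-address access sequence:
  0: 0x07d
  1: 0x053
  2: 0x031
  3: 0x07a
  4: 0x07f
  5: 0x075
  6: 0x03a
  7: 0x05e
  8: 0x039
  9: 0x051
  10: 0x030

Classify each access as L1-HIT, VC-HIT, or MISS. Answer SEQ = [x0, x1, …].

SEQ = [MISS, MISS, MISS, VC-HIT, L1-HIT, L1-HIT, VC-HIT, VC-HIT, VC-HIT, VC-HIT, VC-HIT]

  [0] addr=0x7d blk=7 s=1: MISS | VC []
  [1] addr=0x53 blk=5 s=1: MISS | VC [7]
  [2] addr=0x31 blk=3 s=1: MISS | VC [7, 5]
  [3] addr=0x7a blk=7 s=1: VC-HIT | VC [3, 5]
  [4] addr=0x7f blk=7 s=1: L1-HIT | VC [3, 5]
  [5] addr=0x75 blk=7 s=1: L1-HIT | VC [3, 5]
  [6] addr=0x3a blk=3 s=1: VC-HIT | VC [7, 5]
  [7] addr=0x5e blk=5 s=1: VC-HIT | VC [7, 3]
  [8] addr=0x39 blk=3 s=1: VC-HIT | VC [7, 5]
  [9] addr=0x51 blk=5 s=1: VC-HIT | VC [7, 3]
  [10] addr=0x30 blk=3 s=1: VC-HIT | VC [7, 5]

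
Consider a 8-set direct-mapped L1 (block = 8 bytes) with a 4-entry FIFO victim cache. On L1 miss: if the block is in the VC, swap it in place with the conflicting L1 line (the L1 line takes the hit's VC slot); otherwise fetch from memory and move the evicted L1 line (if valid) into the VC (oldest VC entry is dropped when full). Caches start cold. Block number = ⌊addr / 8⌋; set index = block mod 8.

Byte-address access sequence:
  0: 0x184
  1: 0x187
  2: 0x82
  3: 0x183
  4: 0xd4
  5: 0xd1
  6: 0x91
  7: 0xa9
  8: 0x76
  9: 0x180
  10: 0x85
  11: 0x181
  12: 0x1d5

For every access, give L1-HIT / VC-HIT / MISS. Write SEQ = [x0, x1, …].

SEQ = [MISS, L1-HIT, MISS, VC-HIT, MISS, L1-HIT, MISS, MISS, MISS, L1-HIT, VC-HIT, VC-HIT, MISS]

0: 0x184 (blk 48, set 0) → MISS  vc=[]
1: 0x187 (blk 48, set 0) → L1-HIT  vc=[]
2: 0x82 (blk 16, set 0) → MISS  vc=[48]
3: 0x183 (blk 48, set 0) → VC-HIT  vc=[16]
4: 0xd4 (blk 26, set 2) → MISS  vc=[16]
5: 0xd1 (blk 26, set 2) → L1-HIT  vc=[16]
6: 0x91 (blk 18, set 2) → MISS  vc=[16, 26]
7: 0xa9 (blk 21, set 5) → MISS  vc=[16, 26]
8: 0x76 (blk 14, set 6) → MISS  vc=[16, 26]
9: 0x180 (blk 48, set 0) → L1-HIT  vc=[16, 26]
10: 0x85 (blk 16, set 0) → VC-HIT  vc=[48, 26]
11: 0x181 (blk 48, set 0) → VC-HIT  vc=[16, 26]
12: 0x1d5 (blk 58, set 2) → MISS  vc=[16, 26, 18]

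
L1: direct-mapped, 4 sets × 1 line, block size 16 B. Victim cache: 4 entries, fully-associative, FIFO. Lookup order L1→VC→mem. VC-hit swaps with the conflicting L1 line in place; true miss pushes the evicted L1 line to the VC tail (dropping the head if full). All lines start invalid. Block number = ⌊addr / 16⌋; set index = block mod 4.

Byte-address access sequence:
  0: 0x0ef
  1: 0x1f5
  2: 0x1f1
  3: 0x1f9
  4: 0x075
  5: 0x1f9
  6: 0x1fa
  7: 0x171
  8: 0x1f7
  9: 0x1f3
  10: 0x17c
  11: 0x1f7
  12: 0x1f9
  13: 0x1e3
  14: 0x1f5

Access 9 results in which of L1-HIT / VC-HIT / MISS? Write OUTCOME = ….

0: 0xef (blk 14, set 2) → MISS  vc=[]
1: 0x1f5 (blk 31, set 3) → MISS  vc=[]
2: 0x1f1 (blk 31, set 3) → L1-HIT  vc=[]
3: 0x1f9 (blk 31, set 3) → L1-HIT  vc=[]
4: 0x75 (blk 7, set 3) → MISS  vc=[31]
5: 0x1f9 (blk 31, set 3) → VC-HIT  vc=[7]
6: 0x1fa (blk 31, set 3) → L1-HIT  vc=[7]
7: 0x171 (blk 23, set 3) → MISS  vc=[7, 31]
8: 0x1f7 (blk 31, set 3) → VC-HIT  vc=[7, 23]
9: 0x1f3 (blk 31, set 3) → L1-HIT  vc=[7, 23]
10: 0x17c (blk 23, set 3) → VC-HIT  vc=[7, 31]
11: 0x1f7 (blk 31, set 3) → VC-HIT  vc=[7, 23]
12: 0x1f9 (blk 31, set 3) → L1-HIT  vc=[7, 23]
13: 0x1e3 (blk 30, set 2) → MISS  vc=[7, 23, 14]
14: 0x1f5 (blk 31, set 3) → L1-HIT  vc=[7, 23, 14]

OUTCOME = L1-HIT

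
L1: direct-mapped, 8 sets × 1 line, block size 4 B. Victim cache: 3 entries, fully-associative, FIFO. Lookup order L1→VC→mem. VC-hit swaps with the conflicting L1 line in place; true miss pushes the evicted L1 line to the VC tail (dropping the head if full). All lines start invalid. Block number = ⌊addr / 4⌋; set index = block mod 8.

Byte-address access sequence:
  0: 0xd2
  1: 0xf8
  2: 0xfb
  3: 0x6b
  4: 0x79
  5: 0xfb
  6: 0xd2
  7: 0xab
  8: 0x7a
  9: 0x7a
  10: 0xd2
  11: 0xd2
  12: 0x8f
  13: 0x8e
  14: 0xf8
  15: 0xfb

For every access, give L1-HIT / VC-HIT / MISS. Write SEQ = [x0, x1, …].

#0 0xd2→b52/s4 MISS; vc=[]
#1 0xf8→b62/s6 MISS; vc=[]
#2 0xfb→b62/s6 L1-HIT; vc=[]
#3 0x6b→b26/s2 MISS; vc=[]
#4 0x79→b30/s6 MISS; vc=[62]
#5 0xfb→b62/s6 VC-HIT; vc=[30]
#6 0xd2→b52/s4 L1-HIT; vc=[30]
#7 0xab→b42/s2 MISS; vc=[30,26]
#8 0x7a→b30/s6 VC-HIT; vc=[62,26]
#9 0x7a→b30/s6 L1-HIT; vc=[62,26]
#10 0xd2→b52/s4 L1-HIT; vc=[62,26]
#11 0xd2→b52/s4 L1-HIT; vc=[62,26]
#12 0x8f→b35/s3 MISS; vc=[62,26]
#13 0x8e→b35/s3 L1-HIT; vc=[62,26]
#14 0xf8→b62/s6 VC-HIT; vc=[30,26]
#15 0xfb→b62/s6 L1-HIT; vc=[30,26]

SEQ = [MISS, MISS, L1-HIT, MISS, MISS, VC-HIT, L1-HIT, MISS, VC-HIT, L1-HIT, L1-HIT, L1-HIT, MISS, L1-HIT, VC-HIT, L1-HIT]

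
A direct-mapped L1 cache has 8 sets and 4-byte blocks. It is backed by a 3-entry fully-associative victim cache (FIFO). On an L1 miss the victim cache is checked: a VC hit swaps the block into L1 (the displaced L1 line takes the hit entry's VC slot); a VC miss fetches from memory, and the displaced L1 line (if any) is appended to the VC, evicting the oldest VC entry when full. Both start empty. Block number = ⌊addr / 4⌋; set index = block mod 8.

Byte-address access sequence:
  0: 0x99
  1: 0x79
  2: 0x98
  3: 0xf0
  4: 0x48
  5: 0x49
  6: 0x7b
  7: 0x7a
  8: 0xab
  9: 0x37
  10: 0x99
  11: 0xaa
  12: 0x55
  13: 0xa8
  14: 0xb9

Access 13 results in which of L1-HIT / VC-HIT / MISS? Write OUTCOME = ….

  [0] addr=0x99 blk=38 s=6: MISS | VC []
  [1] addr=0x79 blk=30 s=6: MISS | VC [38]
  [2] addr=0x98 blk=38 s=6: VC-HIT | VC [30]
  [3] addr=0xf0 blk=60 s=4: MISS | VC [30]
  [4] addr=0x48 blk=18 s=2: MISS | VC [30]
  [5] addr=0x49 blk=18 s=2: L1-HIT | VC [30]
  [6] addr=0x7b blk=30 s=6: VC-HIT | VC [38]
  [7] addr=0x7a blk=30 s=6: L1-HIT | VC [38]
  [8] addr=0xab blk=42 s=2: MISS | VC [38, 18]
  [9] addr=0x37 blk=13 s=5: MISS | VC [38, 18]
  [10] addr=0x99 blk=38 s=6: VC-HIT | VC [30, 18]
  [11] addr=0xaa blk=42 s=2: L1-HIT | VC [30, 18]
  [12] addr=0x55 blk=21 s=5: MISS | VC [30, 18, 13]
  [13] addr=0xa8 blk=42 s=2: L1-HIT | VC [30, 18, 13]
  [14] addr=0xb9 blk=46 s=6: MISS | VC [18, 13, 38]

OUTCOME = L1-HIT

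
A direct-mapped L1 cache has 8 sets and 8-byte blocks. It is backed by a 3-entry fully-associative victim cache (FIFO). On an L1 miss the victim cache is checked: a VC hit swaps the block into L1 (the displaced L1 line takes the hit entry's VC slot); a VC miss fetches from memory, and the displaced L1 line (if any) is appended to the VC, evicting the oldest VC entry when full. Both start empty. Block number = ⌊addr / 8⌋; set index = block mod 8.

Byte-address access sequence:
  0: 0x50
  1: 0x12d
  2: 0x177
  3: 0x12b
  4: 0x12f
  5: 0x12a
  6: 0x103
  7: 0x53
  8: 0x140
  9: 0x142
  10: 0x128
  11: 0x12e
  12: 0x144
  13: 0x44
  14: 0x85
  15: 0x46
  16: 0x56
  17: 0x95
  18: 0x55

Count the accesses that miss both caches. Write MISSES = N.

  [0] addr=0x50 blk=10 s=2: MISS | VC []
  [1] addr=0x12d blk=37 s=5: MISS | VC []
  [2] addr=0x177 blk=46 s=6: MISS | VC []
  [3] addr=0x12b blk=37 s=5: L1-HIT | VC []
  [4] addr=0x12f blk=37 s=5: L1-HIT | VC []
  [5] addr=0x12a blk=37 s=5: L1-HIT | VC []
  [6] addr=0x103 blk=32 s=0: MISS | VC []
  [7] addr=0x53 blk=10 s=2: L1-HIT | VC []
  [8] addr=0x140 blk=40 s=0: MISS | VC [32]
  [9] addr=0x142 blk=40 s=0: L1-HIT | VC [32]
  [10] addr=0x128 blk=37 s=5: L1-HIT | VC [32]
  [11] addr=0x12e blk=37 s=5: L1-HIT | VC [32]
  [12] addr=0x144 blk=40 s=0: L1-HIT | VC [32]
  [13] addr=0x44 blk=8 s=0: MISS | VC [32, 40]
  [14] addr=0x85 blk=16 s=0: MISS | VC [32, 40, 8]
  [15] addr=0x46 blk=8 s=0: VC-HIT | VC [32, 40, 16]
  [16] addr=0x56 blk=10 s=2: L1-HIT | VC [32, 40, 16]
  [17] addr=0x95 blk=18 s=2: MISS | VC [40, 16, 10]
  [18] addr=0x55 blk=10 s=2: VC-HIT | VC [40, 16, 18]

MISSES = 8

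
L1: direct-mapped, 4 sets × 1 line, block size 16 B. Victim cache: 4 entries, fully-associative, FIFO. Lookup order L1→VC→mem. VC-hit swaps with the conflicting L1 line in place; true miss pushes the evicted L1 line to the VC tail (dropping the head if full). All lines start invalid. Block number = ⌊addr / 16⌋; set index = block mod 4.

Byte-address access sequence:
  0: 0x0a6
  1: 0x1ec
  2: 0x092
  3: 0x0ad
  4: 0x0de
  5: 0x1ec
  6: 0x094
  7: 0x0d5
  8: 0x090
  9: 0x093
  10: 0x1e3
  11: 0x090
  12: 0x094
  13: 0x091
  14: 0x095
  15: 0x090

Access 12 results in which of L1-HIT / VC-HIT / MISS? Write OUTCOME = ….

#0 0xa6→b10/s2 MISS; vc=[]
#1 0x1ec→b30/s2 MISS; vc=[10]
#2 0x92→b9/s1 MISS; vc=[10]
#3 0xad→b10/s2 VC-HIT; vc=[30]
#4 0xde→b13/s1 MISS; vc=[30,9]
#5 0x1ec→b30/s2 VC-HIT; vc=[10,9]
#6 0x94→b9/s1 VC-HIT; vc=[10,13]
#7 0xd5→b13/s1 VC-HIT; vc=[10,9]
#8 0x90→b9/s1 VC-HIT; vc=[10,13]
#9 0x93→b9/s1 L1-HIT; vc=[10,13]
#10 0x1e3→b30/s2 L1-HIT; vc=[10,13]
#11 0x90→b9/s1 L1-HIT; vc=[10,13]
#12 0x94→b9/s1 L1-HIT; vc=[10,13]
#13 0x91→b9/s1 L1-HIT; vc=[10,13]
#14 0x95→b9/s1 L1-HIT; vc=[10,13]
#15 0x90→b9/s1 L1-HIT; vc=[10,13]

OUTCOME = L1-HIT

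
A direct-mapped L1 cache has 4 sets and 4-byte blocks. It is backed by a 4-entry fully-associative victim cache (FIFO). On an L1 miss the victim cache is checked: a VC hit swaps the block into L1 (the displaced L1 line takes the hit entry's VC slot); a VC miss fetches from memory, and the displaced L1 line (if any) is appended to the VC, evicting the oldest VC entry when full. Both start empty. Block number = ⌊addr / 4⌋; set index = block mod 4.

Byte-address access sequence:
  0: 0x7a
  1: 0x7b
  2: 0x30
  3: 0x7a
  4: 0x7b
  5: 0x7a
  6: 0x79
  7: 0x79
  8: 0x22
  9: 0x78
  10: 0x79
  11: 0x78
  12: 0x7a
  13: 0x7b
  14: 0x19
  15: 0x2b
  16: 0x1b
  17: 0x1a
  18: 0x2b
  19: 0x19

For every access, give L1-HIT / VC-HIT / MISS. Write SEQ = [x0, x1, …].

#0 0x7a→b30/s2 MISS; vc=[]
#1 0x7b→b30/s2 L1-HIT; vc=[]
#2 0x30→b12/s0 MISS; vc=[]
#3 0x7a→b30/s2 L1-HIT; vc=[]
#4 0x7b→b30/s2 L1-HIT; vc=[]
#5 0x7a→b30/s2 L1-HIT; vc=[]
#6 0x79→b30/s2 L1-HIT; vc=[]
#7 0x79→b30/s2 L1-HIT; vc=[]
#8 0x22→b8/s0 MISS; vc=[12]
#9 0x78→b30/s2 L1-HIT; vc=[12]
#10 0x79→b30/s2 L1-HIT; vc=[12]
#11 0x78→b30/s2 L1-HIT; vc=[12]
#12 0x7a→b30/s2 L1-HIT; vc=[12]
#13 0x7b→b30/s2 L1-HIT; vc=[12]
#14 0x19→b6/s2 MISS; vc=[12,30]
#15 0x2b→b10/s2 MISS; vc=[12,30,6]
#16 0x1b→b6/s2 VC-HIT; vc=[12,30,10]
#17 0x1a→b6/s2 L1-HIT; vc=[12,30,10]
#18 0x2b→b10/s2 VC-HIT; vc=[12,30,6]
#19 0x19→b6/s2 VC-HIT; vc=[12,30,10]

SEQ = [MISS, L1-HIT, MISS, L1-HIT, L1-HIT, L1-HIT, L1-HIT, L1-HIT, MISS, L1-HIT, L1-HIT, L1-HIT, L1-HIT, L1-HIT, MISS, MISS, VC-HIT, L1-HIT, VC-HIT, VC-HIT]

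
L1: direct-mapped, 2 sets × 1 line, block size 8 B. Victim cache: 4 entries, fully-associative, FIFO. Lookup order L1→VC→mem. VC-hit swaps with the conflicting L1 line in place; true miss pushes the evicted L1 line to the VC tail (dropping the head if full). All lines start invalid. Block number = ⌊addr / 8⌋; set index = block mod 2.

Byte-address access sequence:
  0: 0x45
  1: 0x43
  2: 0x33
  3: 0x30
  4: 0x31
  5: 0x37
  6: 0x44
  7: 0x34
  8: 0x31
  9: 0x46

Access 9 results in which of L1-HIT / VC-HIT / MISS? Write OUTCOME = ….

OUTCOME = VC-HIT

  [0] addr=0x45 blk=8 s=0: MISS | VC []
  [1] addr=0x43 blk=8 s=0: L1-HIT | VC []
  [2] addr=0x33 blk=6 s=0: MISS | VC [8]
  [3] addr=0x30 blk=6 s=0: L1-HIT | VC [8]
  [4] addr=0x31 blk=6 s=0: L1-HIT | VC [8]
  [5] addr=0x37 blk=6 s=0: L1-HIT | VC [8]
  [6] addr=0x44 blk=8 s=0: VC-HIT | VC [6]
  [7] addr=0x34 blk=6 s=0: VC-HIT | VC [8]
  [8] addr=0x31 blk=6 s=0: L1-HIT | VC [8]
  [9] addr=0x46 blk=8 s=0: VC-HIT | VC [6]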